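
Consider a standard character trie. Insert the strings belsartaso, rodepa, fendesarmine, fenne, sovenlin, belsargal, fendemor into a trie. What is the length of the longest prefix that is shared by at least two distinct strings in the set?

Equivalently: take the maximum, over all pairs, of their longest common prefix length.
e.g. "belsargal" and "belsartaso" share the prefix "belsar" of length 6; no pair shares a longer one.
Longest shared-prefix length: 6

6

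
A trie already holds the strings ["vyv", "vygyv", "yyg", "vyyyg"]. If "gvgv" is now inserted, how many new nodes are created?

"gvgv" shares no prefix with any stored word, so all 4 characters open new nodes.
4 − 0 = 4 new nodes.

4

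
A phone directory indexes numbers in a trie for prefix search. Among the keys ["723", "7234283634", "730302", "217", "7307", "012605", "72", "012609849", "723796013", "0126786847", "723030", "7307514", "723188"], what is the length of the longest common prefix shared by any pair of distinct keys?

The deepest shared node is where two words last agree before diverging.
"012605" and "012609849" agree on "01260" (5 characters) before diverging; nothing deeper is shared.
Longest shared-prefix length: 5

5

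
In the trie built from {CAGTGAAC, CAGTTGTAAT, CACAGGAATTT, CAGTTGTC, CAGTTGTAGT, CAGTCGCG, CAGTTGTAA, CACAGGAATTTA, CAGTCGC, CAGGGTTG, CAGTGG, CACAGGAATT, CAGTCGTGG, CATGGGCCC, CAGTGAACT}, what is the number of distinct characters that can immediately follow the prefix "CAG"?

2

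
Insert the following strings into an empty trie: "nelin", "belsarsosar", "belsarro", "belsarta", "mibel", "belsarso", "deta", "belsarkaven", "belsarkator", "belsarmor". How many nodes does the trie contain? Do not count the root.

40

Trace insertions, counting only characters that open a new branch:
  "nelin" → 5 new (n, e, l, i, n)
  "belsarsosar" → 11 new (b, e, l, s, a, r, s, o, s, a, r)
  "belsarro" → prefix "belsar" already present; 2 new (r, o)
  "belsarta" → prefix "belsar" already present; 2 new (t, a)
  "mibel" → 5 new (m, i, b, e, l)
  "belsarso" → prefix "belsarso" already present; 0 new (none)
  "deta" → 4 new (d, e, t, a)
  "belsarkaven" → prefix "belsar" already present; 5 new (k, a, v, e, n)
  "belsarkator" → prefix "belsarka" already present; 3 new (t, o, r)
  "belsarmor" → prefix "belsar" already present; 3 new (m, o, r)
Total nodes = 5 + 11 + 2 + 2 + 5 + 0 + 4 + 5 + 3 + 3 = 40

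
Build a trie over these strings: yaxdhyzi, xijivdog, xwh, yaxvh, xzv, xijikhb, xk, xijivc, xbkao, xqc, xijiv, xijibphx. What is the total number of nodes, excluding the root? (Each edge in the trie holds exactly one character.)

Insert word by word; a character creates a node only if that edge doesn't already exist:
  "yaxdhyzi" → 8 new (y, a, x, d, h, y, z, i)
  "xijivdog" → 8 new (x, i, j, i, v, d, o, g)
  "xwh" → prefix "x" already present; 2 new (w, h)
  "yaxvh" → prefix "yax" already present; 2 new (v, h)
  "xzv" → prefix "x" already present; 2 new (z, v)
  "xijikhb" → prefix "xiji" already present; 3 new (k, h, b)
  "xk" → prefix "x" already present; 1 new (k)
  "xijivc" → prefix "xijiv" already present; 1 new (c)
  "xbkao" → prefix "x" already present; 4 new (b, k, a, o)
  "xqc" → prefix "x" already present; 2 new (q, c)
  "xijiv" → prefix "xijiv" already present; 0 new (none)
  "xijibphx" → prefix "xiji" already present; 4 new (b, p, h, x)
Total nodes = 8 + 8 + 2 + 2 + 2 + 3 + 1 + 1 + 4 + 2 + 0 + 4 = 37

37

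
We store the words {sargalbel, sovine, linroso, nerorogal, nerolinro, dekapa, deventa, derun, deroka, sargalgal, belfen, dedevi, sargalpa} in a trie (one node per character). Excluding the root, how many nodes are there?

Trace insertions, counting only characters that open a new branch:
  "sargalbel" → 9 new (s, a, r, g, a, l, b, e, l)
  "sovine" → prefix "s" already present; 5 new (o, v, i, n, e)
  "linroso" → 7 new (l, i, n, r, o, s, o)
  "nerorogal" → 9 new (n, e, r, o, r, o, g, a, l)
  "nerolinro" → prefix "nero" already present; 5 new (l, i, n, r, o)
  "dekapa" → 6 new (d, e, k, a, p, a)
  "deventa" → prefix "de" already present; 5 new (v, e, n, t, a)
  "derun" → prefix "de" already present; 3 new (r, u, n)
  "deroka" → prefix "der" already present; 3 new (o, k, a)
  "sargalgal" → prefix "sargal" already present; 3 new (g, a, l)
  "belfen" → 6 new (b, e, l, f, e, n)
  "dedevi" → prefix "de" already present; 4 new (d, e, v, i)
  "sargalpa" → prefix "sargal" already present; 2 new (p, a)
Total nodes = 9 + 5 + 7 + 9 + 5 + 6 + 5 + 3 + 3 + 3 + 6 + 4 + 2 = 67

67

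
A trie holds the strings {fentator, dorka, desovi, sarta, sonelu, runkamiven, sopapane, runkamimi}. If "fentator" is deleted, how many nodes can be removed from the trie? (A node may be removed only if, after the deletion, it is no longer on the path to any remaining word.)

A node on "fentator"'s path can go only if nothing else ends at it or branches off below it.
No other word shares any prefix with "fentator", so all 8 of its nodes go.
Nodes removed: 8

8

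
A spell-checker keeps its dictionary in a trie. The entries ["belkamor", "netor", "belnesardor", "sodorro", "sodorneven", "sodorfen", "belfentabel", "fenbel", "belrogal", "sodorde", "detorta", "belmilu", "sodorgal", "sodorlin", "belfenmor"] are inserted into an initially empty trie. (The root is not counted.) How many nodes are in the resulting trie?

Insert word by word; a character creates a node only if that edge doesn't already exist:
  "belkamor" → 8 new (b, e, l, k, a, m, o, r)
  "netor" → 5 new (n, e, t, o, r)
  "belnesardor" → prefix "bel" already present; 8 new (n, e, s, a, r, d, o, r)
  "sodorro" → 7 new (s, o, d, o, r, r, o)
  "sodorneven" → prefix "sodor" already present; 5 new (n, e, v, e, n)
  "sodorfen" → prefix "sodor" already present; 3 new (f, e, n)
  "belfentabel" → prefix "bel" already present; 8 new (f, e, n, t, a, b, e, l)
  "fenbel" → 6 new (f, e, n, b, e, l)
  "belrogal" → prefix "bel" already present; 5 new (r, o, g, a, l)
  "sodorde" → prefix "sodor" already present; 2 new (d, e)
  "detorta" → 7 new (d, e, t, o, r, t, a)
  "belmilu" → prefix "bel" already present; 4 new (m, i, l, u)
  "sodorgal" → prefix "sodor" already present; 3 new (g, a, l)
  "sodorlin" → prefix "sodor" already present; 3 new (l, i, n)
  "belfenmor" → prefix "belfen" already present; 3 new (m, o, r)
Total nodes = 8 + 5 + 8 + 7 + 5 + 3 + 8 + 6 + 5 + 2 + 7 + 4 + 3 + 3 + 3 = 77

77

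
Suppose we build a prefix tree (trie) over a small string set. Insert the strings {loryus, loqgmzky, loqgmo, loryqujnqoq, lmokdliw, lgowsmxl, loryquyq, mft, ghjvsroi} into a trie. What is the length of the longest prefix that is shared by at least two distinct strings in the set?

6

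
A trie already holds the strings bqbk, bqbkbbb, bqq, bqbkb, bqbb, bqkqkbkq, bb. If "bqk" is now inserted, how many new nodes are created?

0

Every character of "bqk" already lies on an existing path (it is a prefix of some stored word).
No new nodes are needed: 0.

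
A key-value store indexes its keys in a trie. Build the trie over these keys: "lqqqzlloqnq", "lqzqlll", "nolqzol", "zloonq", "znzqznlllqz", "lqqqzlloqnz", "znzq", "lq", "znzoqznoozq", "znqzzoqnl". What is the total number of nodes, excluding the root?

55

For each word, the new-node count is its length minus the longest prefix already in the trie:
  "lqqqzlloqnq" → 11 new (l, q, q, q, z, l, l, o, q, n, q)
  "lqzqlll" → prefix "lq" already present; 5 new (z, q, l, l, l)
  "nolqzol" → 7 new (n, o, l, q, z, o, l)
  "zloonq" → 6 new (z, l, o, o, n, q)
  "znzqznlllqz" → prefix "z" already present; 10 new (n, z, q, z, n, l, l, l, q, z)
  "lqqqzlloqnz" → prefix "lqqqzlloqn" already present; 1 new (z)
  "znzq" → prefix "znzq" already present; 0 new (none)
  "lq" → prefix "lq" already present; 0 new (none)
  "znzoqznoozq" → prefix "znz" already present; 8 new (o, q, z, n, o, o, z, q)
  "znqzzoqnl" → prefix "zn" already present; 7 new (q, z, z, o, q, n, l)
Total nodes = 11 + 5 + 7 + 6 + 10 + 1 + 0 + 0 + 8 + 7 = 55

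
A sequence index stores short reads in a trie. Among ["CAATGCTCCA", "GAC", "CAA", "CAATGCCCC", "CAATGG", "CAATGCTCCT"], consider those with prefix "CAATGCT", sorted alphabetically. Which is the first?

CAATGCTCCA

Filter for "CAATGCT…" and sort: "CAATGCTCCA", "CAATGCTCCT"
Position 1: CAATGCTCCA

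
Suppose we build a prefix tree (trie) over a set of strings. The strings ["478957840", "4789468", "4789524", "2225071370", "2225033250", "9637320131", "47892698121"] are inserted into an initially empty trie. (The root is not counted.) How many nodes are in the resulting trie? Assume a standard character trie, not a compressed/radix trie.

46

Count nodes per top-level branch (shared prefixes stored once):
  '2'-branch (2225033250, 2225071370): 15 nodes
  '4'-branch (47892698121, 4789468, 4789524, 478957840): 21 nodes
  '9'-branch (9637320131): 10 nodes
Sum: 46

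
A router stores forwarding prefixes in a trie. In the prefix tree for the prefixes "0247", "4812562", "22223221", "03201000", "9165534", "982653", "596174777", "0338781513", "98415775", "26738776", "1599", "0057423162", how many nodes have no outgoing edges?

12

A leaf is a node with no children — equivalently, the end of a word that is not a proper prefix of any other stored word.
Those words: "0057423162", "0247", "03201000", "0338781513", "1599", "22223221", "26738776", "4812562", "596174777", "9165534", "982653", "98415775"
Leaf count: 12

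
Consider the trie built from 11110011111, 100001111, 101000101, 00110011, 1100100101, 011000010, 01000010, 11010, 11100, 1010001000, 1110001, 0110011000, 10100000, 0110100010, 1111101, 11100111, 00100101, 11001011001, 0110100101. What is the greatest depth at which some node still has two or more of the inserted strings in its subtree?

8

Look for the deepest trie node that still has at least two words in its subtree.
e.g. "1010001000" and "101000101" share the prefix "10100010" of length 8; no pair shares a longer one.
Longest shared-prefix length: 8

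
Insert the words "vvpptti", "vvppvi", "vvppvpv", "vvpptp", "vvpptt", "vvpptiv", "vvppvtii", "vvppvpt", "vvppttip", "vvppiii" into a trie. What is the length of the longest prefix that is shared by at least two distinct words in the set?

The deepest shared node is where two words last agree before diverging.
e.g. "vvpptti" and "vvppttip" share the prefix "vvpptti" of length 7; no pair shares a longer one.
Longest shared-prefix length: 7

7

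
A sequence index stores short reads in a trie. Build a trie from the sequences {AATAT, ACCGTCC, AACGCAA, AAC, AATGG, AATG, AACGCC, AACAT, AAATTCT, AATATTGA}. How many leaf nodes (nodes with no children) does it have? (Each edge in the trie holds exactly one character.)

7

Leaves are exactly the stored words that no other stored word extends.
Those words: "AAATTCT", "AACAT", "AACGCAA", "AACGCC", "AATATTGA", "AATGG", "ACCGTCC"
Leaf count: 7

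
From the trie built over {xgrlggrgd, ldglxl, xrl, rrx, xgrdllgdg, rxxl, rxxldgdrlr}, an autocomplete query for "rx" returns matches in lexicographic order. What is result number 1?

Filter for "rx…" and sort: "rxxl", "rxxldgdrlr"
The 1st is rxxl.

rxxl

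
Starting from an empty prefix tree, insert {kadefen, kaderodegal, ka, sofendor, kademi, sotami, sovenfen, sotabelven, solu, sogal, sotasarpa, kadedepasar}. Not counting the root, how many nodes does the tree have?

Insert word by word; a character creates a node only if that edge doesn't already exist:
  "kadefen" → 7 new (k, a, d, e, f, e, n)
  "kaderodegal" → prefix "kade" already present; 7 new (r, o, d, e, g, a, l)
  "ka" → prefix "ka" already present; 0 new (none)
  "sofendor" → 8 new (s, o, f, e, n, d, o, r)
  "kademi" → prefix "kade" already present; 2 new (m, i)
  "sotami" → prefix "so" already present; 4 new (t, a, m, i)
  "sovenfen" → prefix "so" already present; 6 new (v, e, n, f, e, n)
  "sotabelven" → prefix "sota" already present; 6 new (b, e, l, v, e, n)
  "solu" → prefix "so" already present; 2 new (l, u)
  "sogal" → prefix "so" already present; 3 new (g, a, l)
  "sotasarpa" → prefix "sota" already present; 5 new (s, a, r, p, a)
  "kadedepasar" → prefix "kade" already present; 7 new (d, e, p, a, s, a, r)
Total nodes = 7 + 7 + 0 + 8 + 2 + 4 + 6 + 6 + 2 + 3 + 5 + 7 = 57

57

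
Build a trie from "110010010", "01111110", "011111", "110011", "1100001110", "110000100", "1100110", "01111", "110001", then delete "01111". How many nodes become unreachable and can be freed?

Walk "01111" from the leaf back toward the root, removing each node that no remaining word uses.
Every node on "01111" is still needed (e.g. by "01111110"), so nothing is freed.
Nodes removed: 0

0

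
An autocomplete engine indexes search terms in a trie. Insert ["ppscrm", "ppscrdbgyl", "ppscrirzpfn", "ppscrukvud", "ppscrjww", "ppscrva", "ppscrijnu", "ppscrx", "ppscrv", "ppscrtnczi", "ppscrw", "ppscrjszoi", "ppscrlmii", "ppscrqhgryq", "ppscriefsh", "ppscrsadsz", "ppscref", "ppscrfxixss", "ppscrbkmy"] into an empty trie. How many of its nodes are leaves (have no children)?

18

A leaf is a node with no children — equivalently, the end of a word that is not a proper prefix of any other stored word.
Those words: "ppscrbkmy", "ppscrdbgyl", "ppscref", "ppscrfxixss", "ppscriefsh", "ppscrijnu", "ppscrirzpfn", "ppscrjszoi", "ppscrjww", "ppscrlmii", "ppscrm", "ppscrqhgryq", "ppscrsadsz", "ppscrtnczi", "ppscrukvud", "ppscrva", "ppscrw", "ppscrx"
Leaf count: 18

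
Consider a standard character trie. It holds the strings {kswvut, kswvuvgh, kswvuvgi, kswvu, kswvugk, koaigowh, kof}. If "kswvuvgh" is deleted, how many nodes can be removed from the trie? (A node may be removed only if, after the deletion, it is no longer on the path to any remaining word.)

1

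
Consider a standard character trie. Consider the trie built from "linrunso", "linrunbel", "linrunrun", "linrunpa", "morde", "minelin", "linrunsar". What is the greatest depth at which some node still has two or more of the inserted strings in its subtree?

7

The deepest shared node is where two words last agree before diverging.
e.g. "linrunsar" and "linrunso" share the prefix "linruns" of length 7; no pair shares a longer one.
Longest shared-prefix length: 7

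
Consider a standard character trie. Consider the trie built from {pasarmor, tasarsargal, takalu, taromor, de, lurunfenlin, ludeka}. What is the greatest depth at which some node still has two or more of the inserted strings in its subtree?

2

The deepest shared node is where two words last agree before diverging.
"ludeka" and "lurunfenlin" agree on "lu" (2 characters) before diverging; nothing deeper is shared.
Longest shared-prefix length: 2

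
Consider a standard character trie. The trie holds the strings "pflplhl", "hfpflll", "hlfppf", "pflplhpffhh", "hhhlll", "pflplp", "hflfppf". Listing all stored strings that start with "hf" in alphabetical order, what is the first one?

hflfppf

Words with prefix "hf", in lexicographic order: "hflfppf", "hfpflll"
Position 1: hflfppf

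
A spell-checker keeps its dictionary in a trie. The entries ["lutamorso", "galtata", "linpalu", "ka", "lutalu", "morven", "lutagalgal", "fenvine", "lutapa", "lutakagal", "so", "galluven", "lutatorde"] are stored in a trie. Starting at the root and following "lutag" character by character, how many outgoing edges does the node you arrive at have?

The children of the "lutag" node are the distinct next characters among strings starting with "lutag".
Distinct next characters after "lutag": a.
That node has 1 child edge.

1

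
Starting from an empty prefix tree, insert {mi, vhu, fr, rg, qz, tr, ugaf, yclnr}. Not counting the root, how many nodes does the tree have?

22

Trie structure (* marks end of a word):
(root)
├─ f
│  └─ r *
├─ m
│  └─ i *
├─ q
│  └─ z *
├─ r
│  └─ g *
├─ t
│  └─ r *
├─ u
│  └─ g
│     └─ a
│        └─ f *
├─ v
│  └─ h
│     └─ u *
└─ y
   └─ c
      └─ l
         └─ n
            └─ r *
Counting every labelled node above: 22.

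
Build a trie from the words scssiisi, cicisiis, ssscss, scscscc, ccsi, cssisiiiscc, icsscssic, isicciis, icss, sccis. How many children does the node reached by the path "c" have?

3

Follow the path "c" to its node, then look at its outgoing edges.
Distinct next characters after "c": c, i, s.
That node has 3 child edges.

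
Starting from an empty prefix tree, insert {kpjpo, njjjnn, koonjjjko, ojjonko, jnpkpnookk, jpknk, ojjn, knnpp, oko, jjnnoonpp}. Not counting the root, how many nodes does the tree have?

55

Count nodes per top-level branch (shared prefixes stored once):
  'j'-branch (jjnnoonpp, jnpkpnookk, jpknk): 22 nodes
  'k'-branch (knnpp, koonjjjko, kpjpo): 17 nodes
  'n'-branch (njjjnn): 6 nodes
  'o'-branch (ojjn, ojjonko, oko): 10 nodes
Sum: 55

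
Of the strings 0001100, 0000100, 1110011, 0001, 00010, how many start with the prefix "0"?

4

Filter for entries beginning with "0":
Words under "0": 0000100, 0001, 00010, 0001100
Count: 4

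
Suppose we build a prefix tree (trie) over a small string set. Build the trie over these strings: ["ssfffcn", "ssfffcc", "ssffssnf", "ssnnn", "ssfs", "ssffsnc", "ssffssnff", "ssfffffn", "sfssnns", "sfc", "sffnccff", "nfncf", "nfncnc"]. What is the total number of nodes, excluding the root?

Insert word by word; a character creates a node only if that edge doesn't already exist:
  "ssfffcn" → 7 new (s, s, f, f, f, c, n)
  "ssfffcc" → prefix "ssfffc" already present; 1 new (c)
  "ssffssnf" → prefix "ssff" already present; 4 new (s, s, n, f)
  "ssnnn" → prefix "ss" already present; 3 new (n, n, n)
  "ssfs" → prefix "ssf" already present; 1 new (s)
  "ssffsnc" → prefix "ssffs" already present; 2 new (n, c)
  "ssffssnff" → prefix "ssffssnf" already present; 1 new (f)
  "ssfffffn" → prefix "ssfff" already present; 3 new (f, f, n)
  "sfssnns" → prefix "s" already present; 6 new (f, s, s, n, n, s)
  "sfc" → prefix "sf" already present; 1 new (c)
  "sffnccff" → prefix "sf" already present; 6 new (f, n, c, c, f, f)
  "nfncf" → 5 new (n, f, n, c, f)
  "nfncnc" → prefix "nfnc" already present; 2 new (n, c)
Total nodes = 7 + 1 + 4 + 3 + 1 + 2 + 1 + 3 + 6 + 1 + 6 + 5 + 2 = 42

42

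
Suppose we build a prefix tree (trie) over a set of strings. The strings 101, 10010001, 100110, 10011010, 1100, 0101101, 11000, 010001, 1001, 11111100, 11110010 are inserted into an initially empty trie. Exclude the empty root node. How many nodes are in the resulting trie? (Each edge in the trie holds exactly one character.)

37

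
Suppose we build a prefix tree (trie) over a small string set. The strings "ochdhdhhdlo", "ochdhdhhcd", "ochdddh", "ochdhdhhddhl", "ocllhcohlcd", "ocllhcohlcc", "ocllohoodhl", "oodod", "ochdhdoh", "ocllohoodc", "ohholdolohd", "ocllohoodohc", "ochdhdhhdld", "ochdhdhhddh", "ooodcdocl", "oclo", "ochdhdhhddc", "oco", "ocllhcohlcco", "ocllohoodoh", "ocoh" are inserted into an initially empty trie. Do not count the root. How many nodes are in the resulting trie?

69

For each word, the new-node count is its length minus the longest prefix already in the trie:
  "ochdhdhhdlo" → 11 new (o, c, h, d, h, d, h, h, d, l, o)
  "ochdhdhhcd" → prefix "ochdhdhh" already present; 2 new (c, d)
  "ochdddh" → prefix "ochd" already present; 3 new (d, d, h)
  "ochdhdhhddhl" → prefix "ochdhdhhd" already present; 3 new (d, h, l)
  "ocllhcohlcd" → prefix "oc" already present; 9 new (l, l, h, c, o, h, l, c, d)
  "ocllhcohlcc" → prefix "ocllhcohlc" already present; 1 new (c)
  "ocllohoodhl" → prefix "ocll" already present; 7 new (o, h, o, o, d, h, l)
  "oodod" → prefix "o" already present; 4 new (o, d, o, d)
  "ochdhdoh" → prefix "ochdhd" already present; 2 new (o, h)
  "ocllohoodc" → prefix "ocllohood" already present; 1 new (c)
  "ohholdolohd" → prefix "o" already present; 10 new (h, h, o, l, d, o, l, o, h, d)
  "ocllohoodohc" → prefix "ocllohood" already present; 3 new (o, h, c)
  "ochdhdhhdld" → prefix "ochdhdhhdl" already present; 1 new (d)
  "ochdhdhhddh" → prefix "ochdhdhhddh" already present; 0 new (none)
  "ooodcdocl" → prefix "oo" already present; 7 new (o, d, c, d, o, c, l)
  "oclo" → prefix "ocl" already present; 1 new (o)
  "ochdhdhhddc" → prefix "ochdhdhhdd" already present; 1 new (c)
  "oco" → prefix "oc" already present; 1 new (o)
  "ocllhcohlcco" → prefix "ocllhcohlcc" already present; 1 new (o)
  "ocllohoodoh" → prefix "ocllohoodoh" already present; 0 new (none)
  "ocoh" → prefix "oco" already present; 1 new (h)
Total nodes = 11 + 2 + 3 + 3 + 9 + 1 + 7 + 4 + 2 + 1 + 10 + 3 + 1 + 0 + 7 + 1 + 1 + 1 + 1 + 0 + 1 = 69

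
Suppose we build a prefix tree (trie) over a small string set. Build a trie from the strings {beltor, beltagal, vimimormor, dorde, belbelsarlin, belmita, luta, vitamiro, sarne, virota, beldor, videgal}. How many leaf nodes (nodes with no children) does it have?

Leaves are exactly the stored words that no other stored word extends.
Those words: "belbelsarlin", "beldor", "belmita", "beltagal", "beltor", "dorde", "luta", "sarne", "videgal", "vimimormor", "virota", "vitamiro"
Leaf count: 12

12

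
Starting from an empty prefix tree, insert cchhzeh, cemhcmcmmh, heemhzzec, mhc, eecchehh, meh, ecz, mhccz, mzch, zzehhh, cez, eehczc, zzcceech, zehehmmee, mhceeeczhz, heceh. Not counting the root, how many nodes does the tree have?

Count nodes per top-level branch (shared prefixes stored once):
  'c'-branch (cchhzeh, cemhcmcmmh, cez): 17 nodes
  'e'-branch (ecz, eecchehh, eehczc): 14 nodes
  'h'-branch (heceh, heemhzzec): 12 nodes
  'm'-branch (meh, mhc, mhccz, mhceeeczhz, mzch): 17 nodes
  'z'-branch (zehehmmee, zzcceech, zzehhh): 20 nodes
Sum: 80

80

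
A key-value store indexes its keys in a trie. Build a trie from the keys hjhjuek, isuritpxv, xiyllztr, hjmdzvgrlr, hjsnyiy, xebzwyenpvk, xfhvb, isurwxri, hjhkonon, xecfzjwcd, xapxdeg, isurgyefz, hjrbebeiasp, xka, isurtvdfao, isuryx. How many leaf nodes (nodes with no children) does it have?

16

Leaves are exactly the stored words that no other stored word extends.
Those words: "hjhjuek", "hjhkonon", "hjmdzvgrlr", "hjrbebeiasp", "hjsnyiy", "isurgyefz", "isuritpxv", "isurtvdfao", "isurwxri", "isuryx", "xapxdeg", "xebzwyenpvk", "xecfzjwcd", "xfhvb", "xiyllztr", "xka"
Leaf count: 16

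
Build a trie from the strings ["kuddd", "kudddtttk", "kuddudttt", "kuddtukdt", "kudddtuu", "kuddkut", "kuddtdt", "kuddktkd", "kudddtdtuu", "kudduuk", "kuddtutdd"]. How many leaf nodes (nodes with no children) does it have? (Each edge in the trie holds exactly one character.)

10

Leaves are exactly the stored words that no other stored word extends.
Those words: "kudddtdtuu", "kudddtttk", "kudddtuu", "kuddktkd", "kuddkut", "kuddtdt", "kuddtukdt", "kuddtutdd", "kuddudttt", "kudduuk"
Leaf count: 10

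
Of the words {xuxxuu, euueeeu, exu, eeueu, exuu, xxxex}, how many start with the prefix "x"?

Walk to "x"; the words in its subtree are exactly those with that prefix.
Words under "x": xuxxuu, xxxex
Count: 2

2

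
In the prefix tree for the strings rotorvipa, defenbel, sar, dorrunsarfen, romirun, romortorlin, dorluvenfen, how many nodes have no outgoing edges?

7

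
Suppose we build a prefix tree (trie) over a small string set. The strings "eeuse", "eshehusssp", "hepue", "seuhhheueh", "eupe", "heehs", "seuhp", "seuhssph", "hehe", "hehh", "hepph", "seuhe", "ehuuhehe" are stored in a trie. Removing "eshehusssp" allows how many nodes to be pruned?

9

Walk "eshehusssp" from the leaf back toward the root, removing each node that no remaining word uses.
The suffix "shehusssp" (9 nodes) is used only by "eshehusssp"; the node for "e" still has the child "e", so pruning stops there.
Nodes removed: 9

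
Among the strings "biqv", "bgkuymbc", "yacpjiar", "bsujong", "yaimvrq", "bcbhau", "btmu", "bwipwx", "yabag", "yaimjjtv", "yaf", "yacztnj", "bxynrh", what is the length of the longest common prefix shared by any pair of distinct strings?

Equivalently: take the maximum, over all pairs, of their longest common prefix length.
e.g. "yaimjjtv" and "yaimvrq" share the prefix "yaim" of length 4; no pair shares a longer one.
Longest shared-prefix length: 4

4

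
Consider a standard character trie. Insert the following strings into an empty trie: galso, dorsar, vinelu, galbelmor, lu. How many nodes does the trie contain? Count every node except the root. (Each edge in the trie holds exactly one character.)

25

Count nodes per top-level branch (shared prefixes stored once):
  'd'-branch (dorsar): 6 nodes
  'g'-branch (galbelmor, galso): 11 nodes
  'l'-branch (lu): 2 nodes
  'v'-branch (vinelu): 6 nodes
Sum: 25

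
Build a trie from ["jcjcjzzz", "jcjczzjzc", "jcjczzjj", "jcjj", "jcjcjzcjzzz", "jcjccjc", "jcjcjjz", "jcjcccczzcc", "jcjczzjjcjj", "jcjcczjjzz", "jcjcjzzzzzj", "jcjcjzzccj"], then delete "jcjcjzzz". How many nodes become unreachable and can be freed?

0

Walk "jcjcjzzz" from the leaf back toward the root, removing each node that no remaining word uses.
Every node on "jcjcjzzz" is still needed (e.g. by "jcjcjzzzzzj"), so nothing is freed.
Nodes removed: 0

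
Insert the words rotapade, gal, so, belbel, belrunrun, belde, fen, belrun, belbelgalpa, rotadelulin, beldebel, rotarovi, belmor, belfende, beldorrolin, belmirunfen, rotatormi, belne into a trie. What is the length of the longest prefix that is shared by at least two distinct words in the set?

Look for the deepest trie node that still has at least two words in its subtree.
e.g. "belbel" and "belbelgalpa" share the prefix "belbel" of length 6; no pair shares a longer one.
Longest shared-prefix length: 6

6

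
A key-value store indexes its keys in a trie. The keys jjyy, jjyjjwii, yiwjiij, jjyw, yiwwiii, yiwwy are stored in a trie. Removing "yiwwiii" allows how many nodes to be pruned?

A node on "yiwwiii"'s path can go only if nothing else ends at it or branches off below it.
The suffix "iii" (3 nodes) is used only by "yiwwiii"; the node for "yiww" still has the child "y", so pruning stops there.
Nodes removed: 3

3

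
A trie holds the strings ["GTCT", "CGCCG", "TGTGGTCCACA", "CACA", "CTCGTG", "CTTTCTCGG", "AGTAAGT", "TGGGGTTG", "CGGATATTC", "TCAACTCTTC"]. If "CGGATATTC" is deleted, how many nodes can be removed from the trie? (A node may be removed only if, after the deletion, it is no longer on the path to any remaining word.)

7

A node on "CGGATATTC"'s path can go only if nothing else ends at it or branches off below it.
The suffix "GATATTC" (7 nodes) is used only by "CGGATATTC"; the node for "CG" still has the child "C", so pruning stops there.
Nodes removed: 7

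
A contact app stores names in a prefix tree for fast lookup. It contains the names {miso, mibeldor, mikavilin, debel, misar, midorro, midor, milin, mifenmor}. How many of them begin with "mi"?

Traverse to the node for "mi", then collect every word in that subtree.
Matches: "mibeldor", "midor", "midorro", "mifenmor", "mikavilin", "milin", "misar", "miso"
Count: 8

8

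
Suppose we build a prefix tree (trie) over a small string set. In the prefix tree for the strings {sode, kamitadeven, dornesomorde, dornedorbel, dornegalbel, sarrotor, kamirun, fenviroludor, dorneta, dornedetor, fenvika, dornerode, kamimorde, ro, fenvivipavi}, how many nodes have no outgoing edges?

15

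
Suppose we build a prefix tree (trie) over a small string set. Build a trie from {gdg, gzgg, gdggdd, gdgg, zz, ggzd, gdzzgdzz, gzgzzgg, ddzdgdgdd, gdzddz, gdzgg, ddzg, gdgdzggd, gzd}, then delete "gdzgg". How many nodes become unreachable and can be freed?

After clearing the end-marker at "gdzgg", prune upward until reaching a node still needed by another word.
The suffix "gg" (2 nodes) is used only by "gdzgg"; the node for "gdz" still has the child "z", so pruning stops there.
Nodes removed: 2

2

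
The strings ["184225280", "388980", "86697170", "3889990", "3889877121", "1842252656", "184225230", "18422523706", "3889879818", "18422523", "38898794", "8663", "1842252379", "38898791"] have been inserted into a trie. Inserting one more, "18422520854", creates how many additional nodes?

The longest prefix of "18422520854" already in the trie is "1842252" (length 7).
So 11 − 7 = 4 new nodes.

4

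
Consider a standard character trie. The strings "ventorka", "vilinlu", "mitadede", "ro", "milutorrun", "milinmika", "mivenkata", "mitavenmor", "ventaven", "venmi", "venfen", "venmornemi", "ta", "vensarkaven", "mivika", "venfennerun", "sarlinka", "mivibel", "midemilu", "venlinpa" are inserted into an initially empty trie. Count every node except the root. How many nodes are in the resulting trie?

106

Count nodes per top-level branch (shared prefixes stored once):
  'm'-branch (midemilu, milinmika, milutorrun, mitadede, mitavenmor, mivenkata, mivibel, mivika): 47 nodes
  'r'-branch (ro): 2 nodes
  's'-branch (sarlinka): 8 nodes
  't'-branch (ta): 2 nodes
  'v'-branch (venfen, venfennerun, venlinpa, venmi, venmornemi, vensarkaven, ventaven, ventorka, vilinlu): 47 nodes
Sum: 106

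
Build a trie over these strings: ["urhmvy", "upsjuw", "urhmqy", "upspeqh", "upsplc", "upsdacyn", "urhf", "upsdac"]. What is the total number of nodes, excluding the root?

Insert word by word; a character creates a node only if that edge doesn't already exist:
  "urhmvy" → 6 new (u, r, h, m, v, y)
  "upsjuw" → prefix "u" already present; 5 new (p, s, j, u, w)
  "urhmqy" → prefix "urhm" already present; 2 new (q, y)
  "upspeqh" → prefix "ups" already present; 4 new (p, e, q, h)
  "upsplc" → prefix "upsp" already present; 2 new (l, c)
  "upsdacyn" → prefix "ups" already present; 5 new (d, a, c, y, n)
  "urhf" → prefix "urh" already present; 1 new (f)
  "upsdac" → prefix "upsdac" already present; 0 new (none)
Total nodes = 6 + 5 + 2 + 4 + 2 + 5 + 1 + 0 = 25

25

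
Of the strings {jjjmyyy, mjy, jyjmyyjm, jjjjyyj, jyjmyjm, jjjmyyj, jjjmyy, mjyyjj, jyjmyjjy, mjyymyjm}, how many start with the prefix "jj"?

4

Walk to "jj"; the words in its subtree are exactly those with that prefix.
Matches: "jjjjyyj", "jjjmyy", "jjjmyyj", "jjjmyyy"
Count: 4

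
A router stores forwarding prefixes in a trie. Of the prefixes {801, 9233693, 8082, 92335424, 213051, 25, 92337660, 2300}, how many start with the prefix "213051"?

Filter for entries beginning with "213051":
Matches: "213051"
Count: 1

1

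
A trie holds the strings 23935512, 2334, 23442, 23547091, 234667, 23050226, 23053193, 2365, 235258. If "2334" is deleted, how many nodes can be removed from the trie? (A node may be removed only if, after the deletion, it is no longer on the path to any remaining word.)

After clearing the end-marker at "2334", prune upward until reaching a node still needed by another word.
The suffix "34" (2 nodes) is used only by "2334"; the node for "23" still has the child "9", so pruning stops there.
Nodes removed: 2

2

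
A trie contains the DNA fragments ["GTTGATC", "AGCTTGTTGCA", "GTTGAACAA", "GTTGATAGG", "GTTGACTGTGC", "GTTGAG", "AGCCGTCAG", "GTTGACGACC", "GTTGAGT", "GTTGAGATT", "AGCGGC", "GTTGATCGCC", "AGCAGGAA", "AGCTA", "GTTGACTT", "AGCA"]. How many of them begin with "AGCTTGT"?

Walk to "AGCTTGT"; the words in its subtree are exactly those with that prefix.
Words under "AGCTTGT": AGCTTGTTGCA
Count: 1

1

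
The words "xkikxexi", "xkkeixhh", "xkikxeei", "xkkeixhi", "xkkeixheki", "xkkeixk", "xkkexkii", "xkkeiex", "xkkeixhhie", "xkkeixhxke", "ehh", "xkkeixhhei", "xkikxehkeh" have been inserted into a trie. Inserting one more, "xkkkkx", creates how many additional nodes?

"xkk" is already a path in the trie; the remaining "kkx" must be added.
Each of the 3 remaining characters creates one node.

3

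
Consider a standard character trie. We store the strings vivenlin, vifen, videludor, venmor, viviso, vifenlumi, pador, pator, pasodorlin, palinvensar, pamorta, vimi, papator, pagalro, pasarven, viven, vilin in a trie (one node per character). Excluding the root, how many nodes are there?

80

Insert word by word; a character creates a node only if that edge doesn't already exist:
  "vivenlin" → 8 new (v, i, v, e, n, l, i, n)
  "vifen" → prefix "vi" already present; 3 new (f, e, n)
  "videludor" → prefix "vi" already present; 7 new (d, e, l, u, d, o, r)
  "venmor" → prefix "v" already present; 5 new (e, n, m, o, r)
  "viviso" → prefix "viv" already present; 3 new (i, s, o)
  "vifenlumi" → prefix "vifen" already present; 4 new (l, u, m, i)
  "pador" → 5 new (p, a, d, o, r)
  "pator" → prefix "pa" already present; 3 new (t, o, r)
  "pasodorlin" → prefix "pa" already present; 8 new (s, o, d, o, r, l, i, n)
  "palinvensar" → prefix "pa" already present; 9 new (l, i, n, v, e, n, s, a, r)
  "pamorta" → prefix "pa" already present; 5 new (m, o, r, t, a)
  "vimi" → prefix "vi" already present; 2 new (m, i)
  "papator" → prefix "pa" already present; 5 new (p, a, t, o, r)
  "pagalro" → prefix "pa" already present; 5 new (g, a, l, r, o)
  "pasarven" → prefix "pas" already present; 5 new (a, r, v, e, n)
  "viven" → prefix "viven" already present; 0 new (none)
  "vilin" → prefix "vi" already present; 3 new (l, i, n)
Total nodes = 8 + 3 + 7 + 5 + 3 + 4 + 5 + 3 + 8 + 9 + 5 + 2 + 5 + 5 + 5 + 0 + 3 = 80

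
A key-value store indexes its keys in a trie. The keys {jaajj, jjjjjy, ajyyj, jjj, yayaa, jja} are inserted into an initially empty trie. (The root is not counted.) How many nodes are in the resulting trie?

Insert word by word; a character creates a node only if that edge doesn't already exist:
  "jaajj" → 5 new (j, a, a, j, j)
  "jjjjjy" → prefix "j" already present; 5 new (j, j, j, j, y)
  "ajyyj" → 5 new (a, j, y, y, j)
  "jjj" → prefix "jjj" already present; 0 new (none)
  "yayaa" → 5 new (y, a, y, a, a)
  "jja" → prefix "jj" already present; 1 new (a)
Total nodes = 5 + 5 + 5 + 0 + 5 + 1 = 21

21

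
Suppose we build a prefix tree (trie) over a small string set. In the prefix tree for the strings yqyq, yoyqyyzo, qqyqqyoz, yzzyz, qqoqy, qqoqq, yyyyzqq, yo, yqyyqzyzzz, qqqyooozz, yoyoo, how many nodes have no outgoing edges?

Leaves are exactly the stored words that no other stored word extends.
Those words: "qqoqq", "qqoqy", "qqqyooozz", "qqyqqyoz", "yoyoo", "yoyqyyzo", "yqyq", "yqyyqzyzzz", "yyyyzqq", "yzzyz"
Leaf count: 10

10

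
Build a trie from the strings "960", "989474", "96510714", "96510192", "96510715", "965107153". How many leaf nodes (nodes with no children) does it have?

5

A leaf is a node with no children — equivalently, the end of a word that is not a proper prefix of any other stored word.
Those words: "960", "96510192", "96510714", "965107153", "989474"
Leaf count: 5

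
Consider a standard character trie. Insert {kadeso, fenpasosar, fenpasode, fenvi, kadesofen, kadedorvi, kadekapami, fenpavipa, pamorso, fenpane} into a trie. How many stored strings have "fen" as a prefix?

Traverse to the node for "fen", then collect every word in that subtree.
Words under "fen": fenpane, fenpasode, fenpasosar, fenpavipa, fenvi
Count: 5

5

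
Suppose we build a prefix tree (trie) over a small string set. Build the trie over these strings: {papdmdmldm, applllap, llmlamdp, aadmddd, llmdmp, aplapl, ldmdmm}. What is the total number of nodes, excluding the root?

44

Count nodes per top-level branch (shared prefixes stored once):
  'a'-branch (aadmddd, aplapl, applllap): 18 nodes
  'l'-branch (ldmdmm, llmdmp, llmlamdp): 16 nodes
  'p'-branch (papdmdmldm): 10 nodes
Sum: 44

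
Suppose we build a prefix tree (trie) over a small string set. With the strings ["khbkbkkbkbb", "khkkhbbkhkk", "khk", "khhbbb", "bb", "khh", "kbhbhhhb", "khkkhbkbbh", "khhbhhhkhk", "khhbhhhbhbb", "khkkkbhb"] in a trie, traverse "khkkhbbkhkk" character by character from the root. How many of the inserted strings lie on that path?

2

Traverse "khkkhbbkhkk" character by character; count nodes along the way that are marked as word ends.
Prefixes of the query that are stored words: "khk", "khkkhbbkhkk"
Count: 2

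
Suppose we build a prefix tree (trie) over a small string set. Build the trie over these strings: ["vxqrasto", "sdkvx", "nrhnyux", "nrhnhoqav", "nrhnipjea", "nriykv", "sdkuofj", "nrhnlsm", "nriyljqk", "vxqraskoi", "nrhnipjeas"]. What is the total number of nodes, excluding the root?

Insert word by word; a character creates a node only if that edge doesn't already exist:
  "vxqrasto" → 8 new (v, x, q, r, a, s, t, o)
  "sdkvx" → 5 new (s, d, k, v, x)
  "nrhnyux" → 7 new (n, r, h, n, y, u, x)
  "nrhnhoqav" → prefix "nrhn" already present; 5 new (h, o, q, a, v)
  "nrhnipjea" → prefix "nrhn" already present; 5 new (i, p, j, e, a)
  "nriykv" → prefix "nr" already present; 4 new (i, y, k, v)
  "sdkuofj" → prefix "sdk" already present; 4 new (u, o, f, j)
  "nrhnlsm" → prefix "nrhn" already present; 3 new (l, s, m)
  "nriyljqk" → prefix "nriy" already present; 4 new (l, j, q, k)
  "vxqraskoi" → prefix "vxqras" already present; 3 new (k, o, i)
  "nrhnipjeas" → prefix "nrhnipjea" already present; 1 new (s)
Total nodes = 8 + 5 + 7 + 5 + 5 + 4 + 4 + 3 + 4 + 3 + 1 = 49

49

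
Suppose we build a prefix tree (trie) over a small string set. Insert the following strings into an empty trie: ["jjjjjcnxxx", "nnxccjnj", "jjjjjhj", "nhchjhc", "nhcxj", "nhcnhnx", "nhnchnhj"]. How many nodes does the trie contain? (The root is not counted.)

For each word, the new-node count is its length minus the longest prefix already in the trie:
  "jjjjjcnxxx" → 10 new (j, j, j, j, j, c, n, x, x, x)
  "nnxccjnj" → 8 new (n, n, x, c, c, j, n, j)
  "jjjjjhj" → prefix "jjjjj" already present; 2 new (h, j)
  "nhchjhc" → prefix "n" already present; 6 new (h, c, h, j, h, c)
  "nhcxj" → prefix "nhc" already present; 2 new (x, j)
  "nhcnhnx" → prefix "nhc" already present; 4 new (n, h, n, x)
  "nhnchnhj" → prefix "nh" already present; 6 new (n, c, h, n, h, j)
Total nodes = 10 + 8 + 2 + 6 + 2 + 4 + 6 = 38

38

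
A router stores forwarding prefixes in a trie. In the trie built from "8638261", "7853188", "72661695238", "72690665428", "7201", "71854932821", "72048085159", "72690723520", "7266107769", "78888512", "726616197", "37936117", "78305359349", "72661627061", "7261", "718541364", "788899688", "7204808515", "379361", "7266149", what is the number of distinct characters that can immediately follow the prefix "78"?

3

Follow the path "78" to its node, then look at its outgoing edges.
Distinct next characters after "78": 3, 5, 8.
That node has 3 child edges.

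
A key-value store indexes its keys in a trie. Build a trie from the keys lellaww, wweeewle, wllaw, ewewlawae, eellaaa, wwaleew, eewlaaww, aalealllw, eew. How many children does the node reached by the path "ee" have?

2

Walk "ee" from the root, arriving at one node.
Characters that immediately follow "ee" among the stored strings: {l, w}.
That node has 2 child edges.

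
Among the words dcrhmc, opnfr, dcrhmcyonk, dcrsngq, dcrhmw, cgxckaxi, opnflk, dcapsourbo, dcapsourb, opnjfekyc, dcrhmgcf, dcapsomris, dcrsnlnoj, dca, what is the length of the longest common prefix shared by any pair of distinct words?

Look for the deepest trie node that still has at least two words in its subtree.
"dcapsourb" and "dcapsourbo" agree on "dcapsourb" (9 characters) before diverging; nothing deeper is shared.
Longest shared-prefix length: 9

9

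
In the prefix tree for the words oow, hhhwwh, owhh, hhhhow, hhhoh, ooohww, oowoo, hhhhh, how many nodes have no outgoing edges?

7

Leaves are exactly the stored words that no other stored word extends.
Those words: "hhhhh", "hhhhow", "hhhoh", "hhhwwh", "ooohww", "oowoo", "owhh"
Leaf count: 7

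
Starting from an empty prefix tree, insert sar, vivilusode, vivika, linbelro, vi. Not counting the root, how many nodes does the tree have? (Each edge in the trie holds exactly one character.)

23

Count nodes per top-level branch (shared prefixes stored once):
  'l'-branch (linbelro): 8 nodes
  's'-branch (sar): 3 nodes
  'v'-branch (vi, vivika, vivilusode): 12 nodes
Sum: 23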